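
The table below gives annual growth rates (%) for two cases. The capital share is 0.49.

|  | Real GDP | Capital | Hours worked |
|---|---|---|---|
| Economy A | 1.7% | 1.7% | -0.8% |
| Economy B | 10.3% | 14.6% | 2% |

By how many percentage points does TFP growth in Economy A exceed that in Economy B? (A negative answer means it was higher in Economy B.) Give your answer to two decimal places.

-0.85 percentage points

Labor's share = 1 − 0.49 = 0.51.
Economy A: TFP = 1.7 − 0.833 + 0.408 = 1.275%.
Economy B: TFP = 10.3 − 7.154 − 1.02 = 2.126%.
Difference = 1.275 − (2.126) = -0.851 pp.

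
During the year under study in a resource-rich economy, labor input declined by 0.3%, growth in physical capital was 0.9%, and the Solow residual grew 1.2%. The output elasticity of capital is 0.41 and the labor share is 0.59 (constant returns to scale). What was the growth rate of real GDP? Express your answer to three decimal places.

1.392%

Labor's share = 1 − 0.41 = 0.59.
Physical capital: 0.41 × 0.9 = 0.369 pp.
Labor input: 0.59 × (-0.3) = -0.177 pp.
Output growth = 1.2 + 0.192 = 1.392%.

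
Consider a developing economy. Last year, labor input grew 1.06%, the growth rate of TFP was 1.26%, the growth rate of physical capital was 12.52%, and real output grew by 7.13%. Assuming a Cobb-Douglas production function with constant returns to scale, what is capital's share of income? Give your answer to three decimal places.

Capital's share of income is 0.420.

gY = gA + α·gK + (1−α)·gL, so gY − gA − gL = α(gK − gL).
7.13 − 1.26 − 1.06 = α × (12.52 − 1.06).
4.81 = 11.46 α, so α = 0.41972.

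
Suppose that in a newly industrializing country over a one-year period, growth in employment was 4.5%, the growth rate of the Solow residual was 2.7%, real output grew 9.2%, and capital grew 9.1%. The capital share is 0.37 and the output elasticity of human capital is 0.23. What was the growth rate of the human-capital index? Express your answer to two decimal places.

Labor's share = 1 − 0.37 − 0.23 = 0.4.
gY = gA + 0.37×9.1 + 0.4×4.5 + 0.23×g.
0.23×g = 9.2 − 2.7 − 5.167 = 1.333.
g = 1.333 / 0.23 = 5.7957%.

5.80%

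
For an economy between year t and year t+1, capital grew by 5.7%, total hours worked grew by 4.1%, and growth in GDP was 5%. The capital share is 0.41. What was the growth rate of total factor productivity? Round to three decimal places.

Labor's share = 1 − 0.41 = 0.59.
Capital: 0.41 × 5.7 = 2.337 pp.
Total hours worked: 0.59 × 4.1 = 2.419 pp.
TFP growth = 5 − 4.756 = 0.244%.

0.244%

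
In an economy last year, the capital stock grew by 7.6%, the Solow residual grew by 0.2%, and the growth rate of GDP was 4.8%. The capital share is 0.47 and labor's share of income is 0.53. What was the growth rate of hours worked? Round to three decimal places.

Hours worked growth was 1.940%.

Labor's share = 1 − 0.47 = 0.53.
gY = gA + 0.47×7.6 + 0.53×g.
0.53×g = 4.8 − 0.2 − 3.572 = 1.028.
g = 1.028 / 0.53 = 1.93962%.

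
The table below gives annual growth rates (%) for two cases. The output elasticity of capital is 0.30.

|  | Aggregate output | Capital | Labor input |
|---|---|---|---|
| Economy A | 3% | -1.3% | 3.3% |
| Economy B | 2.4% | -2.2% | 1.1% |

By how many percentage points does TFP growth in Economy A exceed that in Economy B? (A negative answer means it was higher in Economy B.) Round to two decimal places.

-1.21 percentage points

Labor's share = 1 − 0.3 = 0.7.
Economy A: TFP = 3 + 0.39 − 2.31 = 1.08%.
Economy B: TFP = 2.4 + 0.66 − 0.77 = 2.29%.
Difference = 1.08 − (2.29) = -1.21 pp.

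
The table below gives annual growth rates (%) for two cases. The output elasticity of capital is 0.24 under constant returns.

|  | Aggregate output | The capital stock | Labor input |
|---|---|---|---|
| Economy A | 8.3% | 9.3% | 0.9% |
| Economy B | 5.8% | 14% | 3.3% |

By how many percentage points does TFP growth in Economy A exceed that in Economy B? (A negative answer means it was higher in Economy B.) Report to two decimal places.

Labor's share = 1 − 0.24 = 0.76.
Economy A: TFP = 8.3 − 2.232 − 0.684 = 5.384%.
Economy B: TFP = 5.8 − 3.36 − 2.508 = -0.068%.
Difference = 5.384 − (-0.068) = 5.452 pp.

5.45 percentage points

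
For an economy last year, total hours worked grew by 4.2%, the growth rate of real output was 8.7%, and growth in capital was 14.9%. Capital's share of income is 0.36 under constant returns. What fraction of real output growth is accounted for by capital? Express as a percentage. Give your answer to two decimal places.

Capital contributed 0.36 × 14.9 = 5.364 pp.
Share of growth = 5.364 / 8.7 × 100 = 61.6552%.

Capital accounted for 61.66% of growth.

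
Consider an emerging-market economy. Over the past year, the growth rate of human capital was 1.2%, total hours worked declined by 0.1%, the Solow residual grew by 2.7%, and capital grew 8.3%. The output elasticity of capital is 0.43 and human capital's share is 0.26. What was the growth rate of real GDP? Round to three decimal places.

Labor's share = 1 − 0.43 − 0.26 = 0.31.
Capital: 0.43 × 8.3 = 3.569 pp.
Human capital: 0.26 × 1.2 = 0.312 pp.
Total hours worked: 0.31 × (-0.1) = -0.031 pp.
Output growth = 2.7 + 3.85 = 6.55%.

Real GDP growth was 6.550%.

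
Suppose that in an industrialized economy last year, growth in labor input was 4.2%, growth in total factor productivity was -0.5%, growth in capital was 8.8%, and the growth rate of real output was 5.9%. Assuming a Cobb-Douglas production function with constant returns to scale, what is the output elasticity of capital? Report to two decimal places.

α = 0.48

gY = gA + α·gK + (1−α)·gL, so gY − gA − gL = α(gK − gL).
5.9 + 0.5 − 4.2 = α × (8.8 − 4.2).
2.2 = 4.6 α, so α = 0.4783.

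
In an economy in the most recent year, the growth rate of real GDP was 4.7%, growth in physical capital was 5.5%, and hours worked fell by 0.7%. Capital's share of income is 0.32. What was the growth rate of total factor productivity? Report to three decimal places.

3.416%

Labor's share = 1 − 0.32 = 0.68.
Physical capital: 0.32 × 5.5 = 1.76 pp.
Hours worked: 0.68 × (-0.7) = -0.476 pp.
TFP growth = 4.7 − 1.284 = 3.416%.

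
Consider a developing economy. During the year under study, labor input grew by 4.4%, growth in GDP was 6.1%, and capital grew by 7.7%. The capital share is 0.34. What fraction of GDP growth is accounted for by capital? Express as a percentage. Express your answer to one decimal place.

Capital contributed 0.34 × 7.7 = 2.618 pp.
Share of growth = 2.618 / 6.1 × 100 = 42.918%.

Capital accounted for 42.9% of growth.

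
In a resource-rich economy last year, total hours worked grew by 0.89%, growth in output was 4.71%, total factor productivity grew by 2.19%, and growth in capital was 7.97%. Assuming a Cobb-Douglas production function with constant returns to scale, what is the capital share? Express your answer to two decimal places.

0.23

gY = gA + α·gK + (1−α)·gL, so gY − gA − gL = α(gK − gL).
4.71 − 2.19 − 0.89 = α × (7.97 − 0.89).
1.63 = 7.08 α, so α = 0.2302.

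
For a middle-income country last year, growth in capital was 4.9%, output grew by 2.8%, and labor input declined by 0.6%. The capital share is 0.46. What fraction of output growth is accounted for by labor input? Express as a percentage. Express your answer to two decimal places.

Labor's share = 1 − 0.46 = 0.54.
Labor input contributed 0.54 × (-0.6) = -0.324 pp.
Share of growth = -0.324 / 2.8 × 100 = -11.5714%.

-11.57%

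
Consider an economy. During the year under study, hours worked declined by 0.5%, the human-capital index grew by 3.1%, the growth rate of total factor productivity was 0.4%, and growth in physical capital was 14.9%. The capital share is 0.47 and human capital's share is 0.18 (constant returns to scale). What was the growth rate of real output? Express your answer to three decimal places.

Real output grew 7.786%.

Labor's share = 1 − 0.47 − 0.18 = 0.35.
Physical capital: 0.47 × 14.9 = 7.003 pp.
The human-capital index: 0.18 × 3.1 = 0.558 pp.
Hours worked: 0.35 × (-0.5) = -0.175 pp.
Output growth = 0.4 + 7.386 = 7.786%.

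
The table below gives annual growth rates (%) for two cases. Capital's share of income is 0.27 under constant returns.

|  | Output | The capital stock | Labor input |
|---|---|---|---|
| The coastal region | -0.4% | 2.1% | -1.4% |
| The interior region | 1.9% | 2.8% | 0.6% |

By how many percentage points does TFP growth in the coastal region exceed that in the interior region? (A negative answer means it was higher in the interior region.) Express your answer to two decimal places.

-0.65 percentage points

Labor's share = 1 − 0.27 = 0.73.
The coastal region: TFP = -0.4 − 0.567 + 1.022 = 0.055%.
The interior region: TFP = 1.9 − 0.756 − 0.438 = 0.706%.
Difference = 0.055 − (0.706) = -0.651 pp.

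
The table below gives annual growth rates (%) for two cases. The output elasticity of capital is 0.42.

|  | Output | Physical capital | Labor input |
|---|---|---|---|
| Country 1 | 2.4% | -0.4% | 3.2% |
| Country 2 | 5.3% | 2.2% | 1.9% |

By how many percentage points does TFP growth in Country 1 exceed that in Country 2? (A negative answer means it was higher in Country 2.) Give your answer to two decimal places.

Labor's share = 1 − 0.42 = 0.58.
Country 1: TFP = 2.4 + 0.168 − 1.856 = 0.712%.
Country 2: TFP = 5.3 − 0.924 − 1.102 = 3.274%.
Difference = 0.712 − (3.274) = -2.562 pp.

-2.56 percentage points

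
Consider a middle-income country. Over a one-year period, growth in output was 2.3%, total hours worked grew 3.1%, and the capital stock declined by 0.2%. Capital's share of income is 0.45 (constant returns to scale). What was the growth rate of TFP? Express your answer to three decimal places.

Labor's share = 1 − 0.45 = 0.55.
The capital stock: 0.45 × (-0.2) = -0.09 pp.
Total hours worked: 0.55 × 3.1 = 1.705 pp.
TFP growth = 2.3 − 1.615 = 0.685%.

0.685%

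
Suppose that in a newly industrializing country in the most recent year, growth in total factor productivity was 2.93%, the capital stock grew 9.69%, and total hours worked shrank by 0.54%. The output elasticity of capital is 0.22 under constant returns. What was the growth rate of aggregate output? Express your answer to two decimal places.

Labor's share = 1 − 0.22 = 0.78.
The capital stock: 0.22 × 9.69 = 2.1318 pp.
Total hours worked: 0.78 × (-0.54) = -0.4212 pp.
Output growth = 2.93 + 1.7106 = 4.6406%.

4.64%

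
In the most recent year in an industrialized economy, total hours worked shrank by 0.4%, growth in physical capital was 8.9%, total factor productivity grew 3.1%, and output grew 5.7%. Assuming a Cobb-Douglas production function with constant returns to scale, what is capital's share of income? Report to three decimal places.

gY = gA + α·gK + (1−α)·gL, so gY − gA − gL = α(gK − gL).
5.7 − 3.1 + 0.4 = α × (8.9 − (-0.4)).
3 = 9.3 α, so α = 0.32258.

0.323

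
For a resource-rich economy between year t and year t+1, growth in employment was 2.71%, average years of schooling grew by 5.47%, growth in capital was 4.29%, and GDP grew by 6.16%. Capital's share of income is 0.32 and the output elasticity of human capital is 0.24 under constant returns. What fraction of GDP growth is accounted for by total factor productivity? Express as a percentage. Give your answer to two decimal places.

Labor's share = 1 − 0.32 − 0.24 = 0.44.
Capital: 0.32 × 4.29 = 1.3728 pp.
Average years of schooling: 0.24 × 5.47 = 1.3128 pp.
Employment: 0.44 × 2.71 = 1.1924 pp.
TFP growth = 6.16 − 3.878 = 2.282%.
TFP share of growth = 2.282 / 6.16 × 100 = 37.0455%.

Total factor productivity accounted for 37.05% of growth.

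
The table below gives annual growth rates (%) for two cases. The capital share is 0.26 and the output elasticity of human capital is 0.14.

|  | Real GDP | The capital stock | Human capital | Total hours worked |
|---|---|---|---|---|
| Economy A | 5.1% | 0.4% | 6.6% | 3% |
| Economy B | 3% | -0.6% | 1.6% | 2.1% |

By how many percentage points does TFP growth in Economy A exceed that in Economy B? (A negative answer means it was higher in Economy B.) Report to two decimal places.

Labor's share = 1 − 0.26 − 0.14 = 0.6.
Economy A: TFP = 5.1 − 0.104 − 0.924 − 1.8 = 2.272%.
Economy B: TFP = 3 + 0.156 − 0.224 − 1.26 = 1.672%.
Difference = 2.272 − (1.672) = 0.6 pp.

0.60 percentage points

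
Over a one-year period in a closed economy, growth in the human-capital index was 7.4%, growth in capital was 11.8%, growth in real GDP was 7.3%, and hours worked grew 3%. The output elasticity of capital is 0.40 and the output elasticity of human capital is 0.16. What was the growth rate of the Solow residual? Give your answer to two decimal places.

Labor's share = 1 − 0.4 − 0.16 = 0.44.
Capital: 0.4 × 11.8 = 4.72 pp.
The human-capital index: 0.16 × 7.4 = 1.184 pp.
Hours worked: 0.44 × 3 = 1.32 pp.
TFP growth = 7.3 − 7.224 = 0.076%.

0.08%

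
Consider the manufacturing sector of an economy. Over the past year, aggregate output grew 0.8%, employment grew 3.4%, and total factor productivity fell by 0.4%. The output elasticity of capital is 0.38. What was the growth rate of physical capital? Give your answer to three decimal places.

-2.389%

Labor's share = 1 − 0.38 = 0.62.
gY = gA + 0.62×3.4 + 0.38×g.
0.38×g = 0.8 + 0.4 − 2.108 = -0.908.
g = -0.908 / 0.38 = -2.38947%.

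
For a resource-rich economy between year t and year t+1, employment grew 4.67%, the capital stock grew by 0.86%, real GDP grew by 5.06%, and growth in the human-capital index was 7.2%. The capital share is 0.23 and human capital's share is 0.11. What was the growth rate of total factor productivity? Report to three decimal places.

Labor's share = 1 − 0.23 − 0.11 = 0.66.
The capital stock: 0.23 × 0.86 = 0.1978 pp.
The human-capital index: 0.11 × 7.2 = 0.792 pp.
Employment: 0.66 × 4.67 = 3.0822 pp.
TFP growth = 5.06 − 4.072 = 0.988%.

Total factor productivity growth was 0.988%.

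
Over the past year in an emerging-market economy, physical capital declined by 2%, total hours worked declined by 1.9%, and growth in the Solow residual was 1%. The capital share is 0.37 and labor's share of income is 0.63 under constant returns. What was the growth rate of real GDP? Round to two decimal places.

-0.94%

Labor's share = 1 − 0.37 = 0.63.
Physical capital: 0.37 × (-2) = -0.74 pp.
Total hours worked: 0.63 × (-1.9) = -1.197 pp.
Output growth = 1 + (-1.937) = -0.937%.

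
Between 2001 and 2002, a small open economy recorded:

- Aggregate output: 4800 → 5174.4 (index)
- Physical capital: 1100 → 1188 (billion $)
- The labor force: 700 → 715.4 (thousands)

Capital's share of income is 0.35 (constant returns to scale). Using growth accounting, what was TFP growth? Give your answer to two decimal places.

Aggregate output growth = (5174.4 − 4800) / 4800 = 7.8%.
Physical capital growth = (1188 − 1100) / 1100 = 8%.
The labor force growth = (715.4 − 700) / 700 = 2.2%.
Labor's share = 1 − 0.35 = 0.65.
Physical capital: 0.35 × 8 = 2.8 pp.
The labor force: 0.65 × 2.2 = 1.43 pp.
TFP growth = 7.8 − 4.23 = 3.57%.

3.57%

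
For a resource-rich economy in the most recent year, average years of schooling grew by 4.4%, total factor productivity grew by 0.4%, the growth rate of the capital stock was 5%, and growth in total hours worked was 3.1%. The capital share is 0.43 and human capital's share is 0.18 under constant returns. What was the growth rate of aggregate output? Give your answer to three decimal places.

Labor's share = 1 − 0.43 − 0.18 = 0.39.
The capital stock: 0.43 × 5 = 2.15 pp.
Average years of schooling: 0.18 × 4.4 = 0.792 pp.
Total hours worked: 0.39 × 3.1 = 1.209 pp.
Output growth = 0.4 + 4.151 = 4.551%.

4.551%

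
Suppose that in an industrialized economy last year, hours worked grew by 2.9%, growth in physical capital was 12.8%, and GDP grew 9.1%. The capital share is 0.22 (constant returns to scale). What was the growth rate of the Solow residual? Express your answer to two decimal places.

4.02%

Labor's share = 1 − 0.22 = 0.78.
Physical capital: 0.22 × 12.8 = 2.816 pp.
Hours worked: 0.78 × 2.9 = 2.262 pp.
TFP growth = 9.1 − 5.078 = 4.022%.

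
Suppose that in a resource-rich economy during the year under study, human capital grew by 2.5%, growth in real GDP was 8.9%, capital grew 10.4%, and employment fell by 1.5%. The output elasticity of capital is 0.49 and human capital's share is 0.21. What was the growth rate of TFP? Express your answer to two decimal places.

Labor's share = 1 − 0.49 − 0.21 = 0.3.
Capital: 0.49 × 10.4 = 5.096 pp.
Human capital: 0.21 × 2.5 = 0.525 pp.
Employment: 0.3 × (-1.5) = -0.45 pp.
TFP growth = 8.9 − 5.171 = 3.729%.

3.73%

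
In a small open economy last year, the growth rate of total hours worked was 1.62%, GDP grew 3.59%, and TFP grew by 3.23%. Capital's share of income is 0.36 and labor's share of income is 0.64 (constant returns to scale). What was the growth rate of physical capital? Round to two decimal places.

Labor's share = 1 − 0.36 = 0.64.
gY = gA + 0.64×1.62 + 0.36×g.
0.36×g = 3.59 − 3.23 − 1.0368 = -0.6768.
g = -0.6768 / 0.36 = -1.88%.

-1.88%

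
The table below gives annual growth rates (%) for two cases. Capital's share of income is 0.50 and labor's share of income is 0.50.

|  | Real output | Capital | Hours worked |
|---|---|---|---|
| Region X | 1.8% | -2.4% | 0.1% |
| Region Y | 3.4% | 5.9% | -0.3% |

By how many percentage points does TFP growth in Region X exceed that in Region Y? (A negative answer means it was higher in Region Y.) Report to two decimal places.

2.35 percentage points

Labor's share = 1 − 0.5 = 0.5.
Region X: TFP = 1.8 + 1.2 − 0.05 = 2.95%.
Region Y: TFP = 3.4 − 2.95 + 0.15 = 0.6%.
Difference = 2.95 − (0.6) = 2.35 pp.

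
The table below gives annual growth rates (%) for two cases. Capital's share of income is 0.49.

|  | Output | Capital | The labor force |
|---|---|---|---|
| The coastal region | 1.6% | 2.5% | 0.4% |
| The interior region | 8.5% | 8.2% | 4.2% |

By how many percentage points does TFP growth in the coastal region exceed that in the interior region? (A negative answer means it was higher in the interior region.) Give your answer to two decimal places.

-2.17 percentage points

Labor's share = 1 − 0.49 = 0.51.
The coastal region: TFP = 1.6 − 1.225 − 0.204 = 0.171%.
The interior region: TFP = 8.5 − 4.018 − 2.142 = 2.34%.
Difference = 0.171 − (2.34) = -2.169 pp.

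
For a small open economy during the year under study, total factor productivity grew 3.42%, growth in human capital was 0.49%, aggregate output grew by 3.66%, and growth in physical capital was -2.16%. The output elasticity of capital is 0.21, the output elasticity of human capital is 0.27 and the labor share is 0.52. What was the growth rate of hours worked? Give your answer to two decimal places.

1.08%

Labor's share = 1 − 0.21 − 0.27 = 0.52.
gY = gA + 0.21×(-2.16) + 0.27×0.49 + 0.52×g.
0.52×g = 3.66 − 3.42 + 0.3213 = 0.5613.
g = 0.5613 / 0.52 = 1.0794%.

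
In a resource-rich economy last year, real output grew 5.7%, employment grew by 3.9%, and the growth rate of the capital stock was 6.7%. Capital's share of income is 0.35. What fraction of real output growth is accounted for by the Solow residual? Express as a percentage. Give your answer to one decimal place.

14.4%

Labor's share = 1 − 0.35 = 0.65.
The capital stock: 0.35 × 6.7 = 2.345 pp.
Employment: 0.65 × 3.9 = 2.535 pp.
TFP growth = 5.7 − 4.88 = 0.82%.
TFP share of growth = 0.82 / 5.7 × 100 = 14.386%.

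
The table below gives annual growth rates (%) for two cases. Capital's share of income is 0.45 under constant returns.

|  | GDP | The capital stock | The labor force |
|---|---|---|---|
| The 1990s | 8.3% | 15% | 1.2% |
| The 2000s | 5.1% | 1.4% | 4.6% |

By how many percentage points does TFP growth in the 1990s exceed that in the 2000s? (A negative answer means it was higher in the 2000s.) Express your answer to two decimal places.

Labor's share = 1 − 0.45 = 0.55.
The 1990s: TFP = 8.3 − 6.75 − 0.66 = 0.89%.
The 2000s: TFP = 5.1 − 0.63 − 2.53 = 1.94%.
Difference = 0.89 − (1.94) = -1.05 pp.

-1.05 percentage points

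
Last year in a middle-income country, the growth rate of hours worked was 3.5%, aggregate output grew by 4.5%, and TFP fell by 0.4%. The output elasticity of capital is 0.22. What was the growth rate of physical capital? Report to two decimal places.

9.86%

Labor's share = 1 − 0.22 = 0.78.
gY = gA + 0.78×3.5 + 0.22×g.
0.22×g = 4.5 + 0.4 − 2.73 = 2.17.
g = 2.17 / 0.22 = 9.8636%.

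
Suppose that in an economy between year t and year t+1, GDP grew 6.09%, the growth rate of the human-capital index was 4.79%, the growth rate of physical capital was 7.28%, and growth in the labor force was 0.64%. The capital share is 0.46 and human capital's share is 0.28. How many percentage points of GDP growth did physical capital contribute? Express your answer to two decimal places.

3.35 pp

Contribution = share × growth = 0.46 × 7.28 = 3.3488 pp.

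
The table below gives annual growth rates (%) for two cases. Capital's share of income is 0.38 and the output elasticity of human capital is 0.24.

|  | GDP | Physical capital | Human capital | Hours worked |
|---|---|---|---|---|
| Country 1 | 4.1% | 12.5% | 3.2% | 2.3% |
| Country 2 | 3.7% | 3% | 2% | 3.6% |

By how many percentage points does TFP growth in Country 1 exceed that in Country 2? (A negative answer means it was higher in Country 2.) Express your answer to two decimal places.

-3.00 percentage points

Labor's share = 1 − 0.38 − 0.24 = 0.38.
Country 1: TFP = 4.1 − 4.75 − 0.768 − 0.874 = -2.292%.
Country 2: TFP = 3.7 − 1.14 − 0.48 − 1.368 = 0.712%.
Difference = -2.292 − (0.712) = -3.004 pp.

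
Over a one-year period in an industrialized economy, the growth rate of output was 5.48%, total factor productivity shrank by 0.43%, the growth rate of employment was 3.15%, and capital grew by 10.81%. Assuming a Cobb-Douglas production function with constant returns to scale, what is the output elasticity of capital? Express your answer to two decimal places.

The output elasticity of capital is 0.36.

gY = gA + α·gK + (1−α)·gL, so gY − gA − gL = α(gK − gL).
5.48 + 0.43 − 3.15 = α × (10.81 − 3.15).
2.76 = 7.66 α, so α = 0.3603.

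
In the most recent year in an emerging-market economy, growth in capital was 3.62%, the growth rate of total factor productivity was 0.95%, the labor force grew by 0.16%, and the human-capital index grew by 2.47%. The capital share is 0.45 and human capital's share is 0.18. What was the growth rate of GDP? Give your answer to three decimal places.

GDP grew 3.083%.

Labor's share = 1 − 0.45 − 0.18 = 0.37.
Capital: 0.45 × 3.62 = 1.629 pp.
The human-capital index: 0.18 × 2.47 = 0.4446 pp.
The labor force: 0.37 × 0.16 = 0.0592 pp.
Output growth = 0.95 + 2.1328 = 3.0828%.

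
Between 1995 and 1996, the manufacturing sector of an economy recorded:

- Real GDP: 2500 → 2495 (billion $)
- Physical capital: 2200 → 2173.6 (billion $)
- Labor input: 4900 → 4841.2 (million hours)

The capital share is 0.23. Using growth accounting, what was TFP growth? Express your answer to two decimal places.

1.00%

Real GDP growth = (2495 − 2500) / 2500 = -0.2%.
Physical capital growth = (2173.6 − 2200) / 2200 = -1.2%.
Labor input growth = (4841.2 − 4900) / 4900 = -1.2%.
Labor's share = 1 − 0.23 = 0.77.
Physical capital: 0.23 × (-1.2) = -0.276 pp.
Labor input: 0.77 × (-1.2) = -0.924 pp.
TFP growth = -0.2 + 1.2 = 1%.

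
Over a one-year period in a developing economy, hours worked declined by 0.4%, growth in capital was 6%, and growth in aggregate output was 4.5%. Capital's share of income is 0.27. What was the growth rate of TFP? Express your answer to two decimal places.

Labor's share = 1 − 0.27 = 0.73.
Capital: 0.27 × 6 = 1.62 pp.
Hours worked: 0.73 × (-0.4) = -0.292 pp.
TFP growth = 4.5 − 1.328 = 3.172%.

TFP growth was 3.17%.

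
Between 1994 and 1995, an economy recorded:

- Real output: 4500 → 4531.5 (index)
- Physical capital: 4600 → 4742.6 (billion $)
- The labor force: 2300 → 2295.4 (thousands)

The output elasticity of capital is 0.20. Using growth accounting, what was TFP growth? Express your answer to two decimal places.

0.24%

Real output growth = (4531.5 − 4500) / 4500 = 0.7%.
Physical capital growth = (4742.6 − 4600) / 4600 = 3.1%.
The labor force growth = (2295.4 − 2300) / 2300 = -0.2%.
Labor's share = 1 − 0.2 = 0.8.
Physical capital: 0.2 × 3.1 = 0.62 pp.
The labor force: 0.8 × (-0.2) = -0.16 pp.
TFP growth = 0.7 − 0.46 = 0.24%.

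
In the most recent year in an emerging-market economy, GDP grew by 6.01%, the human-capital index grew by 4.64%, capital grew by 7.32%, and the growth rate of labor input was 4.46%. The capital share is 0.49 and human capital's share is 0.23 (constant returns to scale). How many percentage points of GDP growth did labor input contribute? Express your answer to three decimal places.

1.249

Labor's share = 1 − 0.49 − 0.23 = 0.28.
Contribution = share × growth = 0.28 × 4.46 = 1.2488 pp.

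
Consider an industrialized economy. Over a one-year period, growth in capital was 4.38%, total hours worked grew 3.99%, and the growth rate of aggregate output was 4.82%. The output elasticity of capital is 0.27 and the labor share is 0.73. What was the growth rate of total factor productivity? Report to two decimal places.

0.72%

Labor's share = 1 − 0.27 = 0.73.
Capital: 0.27 × 4.38 = 1.1826 pp.
Total hours worked: 0.73 × 3.99 = 2.9127 pp.
TFP growth = 4.82 − 4.0953 = 0.7247%.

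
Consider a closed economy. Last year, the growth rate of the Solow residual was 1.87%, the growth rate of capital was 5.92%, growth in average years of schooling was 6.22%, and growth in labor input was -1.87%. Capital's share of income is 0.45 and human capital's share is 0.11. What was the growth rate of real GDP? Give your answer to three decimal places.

Real GDP growth was 4.395%.

Labor's share = 1 − 0.45 − 0.11 = 0.44.
Capital: 0.45 × 5.92 = 2.664 pp.
Average years of schooling: 0.11 × 6.22 = 0.6842 pp.
Labor input: 0.44 × (-1.87) = -0.8228 pp.
Output growth = 1.87 + 2.5254 = 4.3954%.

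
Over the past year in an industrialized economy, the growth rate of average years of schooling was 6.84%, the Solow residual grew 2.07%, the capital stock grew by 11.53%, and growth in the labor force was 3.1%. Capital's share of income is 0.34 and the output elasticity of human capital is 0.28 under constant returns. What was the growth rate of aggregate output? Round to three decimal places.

Labor's share = 1 − 0.34 − 0.28 = 0.38.
The capital stock: 0.34 × 11.53 = 3.9202 pp.
Average years of schooling: 0.28 × 6.84 = 1.9152 pp.
The labor force: 0.38 × 3.1 = 1.178 pp.
Output growth = 2.07 + 7.0134 = 9.0834%.

Aggregate output growth was 9.083%.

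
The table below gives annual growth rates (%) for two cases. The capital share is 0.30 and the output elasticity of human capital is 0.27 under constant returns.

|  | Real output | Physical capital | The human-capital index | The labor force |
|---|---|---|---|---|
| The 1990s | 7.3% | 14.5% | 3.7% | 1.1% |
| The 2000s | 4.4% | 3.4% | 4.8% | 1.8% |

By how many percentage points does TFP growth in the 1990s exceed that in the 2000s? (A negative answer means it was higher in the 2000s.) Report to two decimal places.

Labor's share = 1 − 0.3 − 0.27 = 0.43.
The 1990s: TFP = 7.3 − 4.35 − 0.999 − 0.473 = 1.478%.
The 2000s: TFP = 4.4 − 1.02 − 1.296 − 0.774 = 1.31%.
Difference = 1.478 − (1.31) = 0.168 pp.

0.17 percentage points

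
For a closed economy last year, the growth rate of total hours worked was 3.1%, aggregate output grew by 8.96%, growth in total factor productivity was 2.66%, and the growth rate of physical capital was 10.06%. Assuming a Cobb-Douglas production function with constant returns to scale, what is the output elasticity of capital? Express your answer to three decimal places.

gY = gA + α·gK + (1−α)·gL, so gY − gA − gL = α(gK − gL).
8.96 − 2.66 − 3.1 = α × (10.06 − 3.1).
3.2 = 6.96 α, so α = 0.45977.

The output elasticity of capital is 0.460.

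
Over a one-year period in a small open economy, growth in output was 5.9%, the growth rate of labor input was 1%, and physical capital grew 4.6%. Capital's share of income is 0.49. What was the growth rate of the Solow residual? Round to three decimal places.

The Solow residual grew 3.136%.

Labor's share = 1 − 0.49 = 0.51.
Physical capital: 0.49 × 4.6 = 2.254 pp.
Labor input: 0.51 × 1 = 0.51 pp.
TFP growth = 5.9 − 2.764 = 3.136%.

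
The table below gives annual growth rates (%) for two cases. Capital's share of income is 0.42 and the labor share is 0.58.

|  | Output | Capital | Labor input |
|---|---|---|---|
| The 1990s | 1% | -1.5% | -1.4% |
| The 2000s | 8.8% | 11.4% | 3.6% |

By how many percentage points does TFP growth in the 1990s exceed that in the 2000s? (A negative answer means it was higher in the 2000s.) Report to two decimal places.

Labor's share = 1 − 0.42 = 0.58.
The 1990s: TFP = 1 + 0.63 + 0.812 = 2.442%.
The 2000s: TFP = 8.8 − 4.788 − 2.088 = 1.924%.
Difference = 2.442 − (1.924) = 0.518 pp.

0.52 percentage points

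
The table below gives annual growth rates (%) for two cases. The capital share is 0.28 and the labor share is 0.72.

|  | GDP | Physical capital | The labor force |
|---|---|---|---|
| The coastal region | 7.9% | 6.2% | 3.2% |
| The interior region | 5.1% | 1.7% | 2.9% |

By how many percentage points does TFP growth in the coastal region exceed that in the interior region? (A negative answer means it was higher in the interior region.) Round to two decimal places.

Labor's share = 1 − 0.28 = 0.72.
The coastal region: TFP = 7.9 − 1.736 − 2.304 = 3.86%.
The interior region: TFP = 5.1 − 0.476 − 2.088 = 2.536%.
Difference = 3.86 − (2.536) = 1.324 pp.

1.32 percentage points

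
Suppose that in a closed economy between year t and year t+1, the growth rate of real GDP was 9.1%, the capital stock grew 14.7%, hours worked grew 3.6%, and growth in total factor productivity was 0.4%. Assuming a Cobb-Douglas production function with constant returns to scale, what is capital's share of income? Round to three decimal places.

α = 0.459

gY = gA + α·gK + (1−α)·gL, so gY − gA − gL = α(gK − gL).
9.1 − 0.4 − 3.6 = α × (14.7 − 3.6).
5.1 = 11.1 α, so α = 0.45946.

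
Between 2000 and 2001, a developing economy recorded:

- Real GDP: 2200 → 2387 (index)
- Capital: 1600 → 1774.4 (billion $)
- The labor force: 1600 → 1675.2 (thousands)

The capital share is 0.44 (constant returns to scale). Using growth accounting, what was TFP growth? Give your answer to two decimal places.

Real GDP growth = (2387 − 2200) / 2200 = 8.5%.
Capital growth = (1774.4 − 1600) / 1600 = 10.9%.
The labor force growth = (1675.2 − 1600) / 1600 = 4.7%.
Labor's share = 1 − 0.44 = 0.56.
Capital: 0.44 × 10.9 = 4.796 pp.
The labor force: 0.56 × 4.7 = 2.632 pp.
TFP growth = 8.5 − 7.428 = 1.072%.

1.07%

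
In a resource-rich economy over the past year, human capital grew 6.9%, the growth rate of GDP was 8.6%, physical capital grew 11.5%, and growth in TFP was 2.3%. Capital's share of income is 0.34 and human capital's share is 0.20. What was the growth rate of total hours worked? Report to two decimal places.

2.20%

Labor's share = 1 − 0.34 − 0.2 = 0.46.
gY = gA + 0.34×11.5 + 0.2×6.9 + 0.46×g.
0.46×g = 8.6 − 2.3 − 5.29 = 1.01.
g = 1.01 / 0.46 = 2.1957%.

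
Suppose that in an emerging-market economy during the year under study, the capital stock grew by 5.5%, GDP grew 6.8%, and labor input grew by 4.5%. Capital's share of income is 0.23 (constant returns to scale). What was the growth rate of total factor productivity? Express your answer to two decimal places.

Labor's share = 1 − 0.23 = 0.77.
The capital stock: 0.23 × 5.5 = 1.265 pp.
Labor input: 0.77 × 4.5 = 3.465 pp.
TFP growth = 6.8 − 4.73 = 2.07%.

Total factor productivity grew 2.07%.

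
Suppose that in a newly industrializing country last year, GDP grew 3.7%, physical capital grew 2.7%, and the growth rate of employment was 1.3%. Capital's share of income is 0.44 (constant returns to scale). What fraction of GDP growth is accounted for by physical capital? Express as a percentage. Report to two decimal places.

Physical capital contributed 0.44 × 2.7 = 1.188 pp.
Share of growth = 1.188 / 3.7 × 100 = 32.1081%.

32.11%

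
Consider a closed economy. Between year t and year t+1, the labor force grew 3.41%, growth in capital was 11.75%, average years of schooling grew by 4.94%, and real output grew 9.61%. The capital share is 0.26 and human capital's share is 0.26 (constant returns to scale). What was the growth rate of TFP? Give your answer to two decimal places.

TFP growth was 3.63%.

Labor's share = 1 − 0.26 − 0.26 = 0.48.
Capital: 0.26 × 11.75 = 3.055 pp.
Average years of schooling: 0.26 × 4.94 = 1.2844 pp.
The labor force: 0.48 × 3.41 = 1.6368 pp.
TFP growth = 9.61 − 5.9762 = 3.6338%.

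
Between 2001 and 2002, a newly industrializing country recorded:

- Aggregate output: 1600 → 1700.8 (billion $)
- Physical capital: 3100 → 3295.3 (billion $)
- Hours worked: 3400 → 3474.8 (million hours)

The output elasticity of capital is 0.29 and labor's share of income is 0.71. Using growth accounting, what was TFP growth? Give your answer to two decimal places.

Aggregate output growth = (1700.8 − 1600) / 1600 = 6.3%.
Physical capital growth = (3295.3 − 3100) / 3100 = 6.3%.
Hours worked growth = (3474.8 − 3400) / 3400 = 2.2%.
Labor's share = 1 − 0.29 = 0.71.
Physical capital: 0.29 × 6.3 = 1.827 pp.
Hours worked: 0.71 × 2.2 = 1.562 pp.
TFP growth = 6.3 − 3.389 = 2.911%.

TFP growth was 2.91%.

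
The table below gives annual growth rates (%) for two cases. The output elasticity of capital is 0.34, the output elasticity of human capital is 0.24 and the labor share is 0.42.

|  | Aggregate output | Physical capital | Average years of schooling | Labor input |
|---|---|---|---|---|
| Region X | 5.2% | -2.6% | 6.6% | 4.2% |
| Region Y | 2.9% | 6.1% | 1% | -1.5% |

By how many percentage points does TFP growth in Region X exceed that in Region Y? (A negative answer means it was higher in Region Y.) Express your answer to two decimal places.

1.52 percentage points

Labor's share = 1 − 0.34 − 0.24 = 0.42.
Region X: TFP = 5.2 + 0.884 − 1.584 − 1.764 = 2.736%.
Region Y: TFP = 2.9 − 2.074 − 0.24 + 0.63 = 1.216%.
Difference = 2.736 − (1.216) = 1.52 pp.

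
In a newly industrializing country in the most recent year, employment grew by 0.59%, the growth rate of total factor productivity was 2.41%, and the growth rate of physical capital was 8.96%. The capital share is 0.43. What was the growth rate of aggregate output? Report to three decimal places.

Labor's share = 1 − 0.43 = 0.57.
Physical capital: 0.43 × 8.96 = 3.8528 pp.
Employment: 0.57 × 0.59 = 0.3363 pp.
Output growth = 2.41 + 4.1891 = 6.5991%.

6.599%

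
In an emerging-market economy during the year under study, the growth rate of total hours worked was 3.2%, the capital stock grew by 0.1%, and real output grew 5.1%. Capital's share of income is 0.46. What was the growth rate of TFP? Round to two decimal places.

TFP growth was 3.33%.

Labor's share = 1 − 0.46 = 0.54.
The capital stock: 0.46 × 0.1 = 0.046 pp.
Total hours worked: 0.54 × 3.2 = 1.728 pp.
TFP growth = 5.1 − 1.774 = 3.326%.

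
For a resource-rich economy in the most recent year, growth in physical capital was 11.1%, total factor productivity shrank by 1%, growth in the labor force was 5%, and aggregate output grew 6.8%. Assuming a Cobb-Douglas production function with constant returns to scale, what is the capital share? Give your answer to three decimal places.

α = 0.459

gY = gA + α·gK + (1−α)·gL, so gY − gA − gL = α(gK − gL).
6.8 + 1 − 5 = α × (11.1 − 5).
2.8 = 6.1 α, so α = 0.45902.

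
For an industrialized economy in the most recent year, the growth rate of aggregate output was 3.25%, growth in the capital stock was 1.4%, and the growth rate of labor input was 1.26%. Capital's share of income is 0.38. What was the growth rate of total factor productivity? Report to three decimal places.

Labor's share = 1 − 0.38 = 0.62.
The capital stock: 0.38 × 1.4 = 0.532 pp.
Labor input: 0.62 × 1.26 = 0.7812 pp.
TFP growth = 3.25 − 1.3132 = 1.9368%.

1.937%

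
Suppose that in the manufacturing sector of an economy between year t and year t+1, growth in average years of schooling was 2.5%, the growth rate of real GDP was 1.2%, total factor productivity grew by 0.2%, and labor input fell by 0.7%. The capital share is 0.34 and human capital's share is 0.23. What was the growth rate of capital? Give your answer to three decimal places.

Labor's share = 1 − 0.34 − 0.23 = 0.43.
gY = gA + 0.23×2.5 + 0.43×(-0.7) + 0.34×g.
0.34×g = 1.2 − 0.2 − 0.274 = 0.726.
g = 0.726 / 0.34 = 2.13529%.

Capital growth was 2.135%.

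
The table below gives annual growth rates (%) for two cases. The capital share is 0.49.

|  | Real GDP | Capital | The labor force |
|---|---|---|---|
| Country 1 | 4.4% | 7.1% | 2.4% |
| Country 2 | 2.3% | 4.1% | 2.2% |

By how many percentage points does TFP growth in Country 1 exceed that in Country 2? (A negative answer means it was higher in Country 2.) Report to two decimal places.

Labor's share = 1 − 0.49 = 0.51.
Country 1: TFP = 4.4 − 3.479 − 1.224 = -0.303%.
Country 2: TFP = 2.3 − 2.009 − 1.122 = -0.831%.
Difference = -0.303 − (-0.831) = 0.528 pp.

0.53 percentage points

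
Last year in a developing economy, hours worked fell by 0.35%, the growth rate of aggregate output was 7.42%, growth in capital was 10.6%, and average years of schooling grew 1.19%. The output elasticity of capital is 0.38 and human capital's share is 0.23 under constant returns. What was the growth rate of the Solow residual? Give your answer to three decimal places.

3.255%

Labor's share = 1 − 0.38 − 0.23 = 0.39.
Capital: 0.38 × 10.6 = 4.028 pp.
Average years of schooling: 0.23 × 1.19 = 0.2737 pp.
Hours worked: 0.39 × (-0.35) = -0.1365 pp.
TFP growth = 7.42 − 4.1652 = 3.2548%.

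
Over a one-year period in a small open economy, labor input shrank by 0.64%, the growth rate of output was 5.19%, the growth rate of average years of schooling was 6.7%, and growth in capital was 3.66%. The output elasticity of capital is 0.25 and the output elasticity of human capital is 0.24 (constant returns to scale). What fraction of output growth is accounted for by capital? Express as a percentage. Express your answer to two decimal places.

17.63%

Capital contributed 0.25 × 3.66 = 0.915 pp.
Share of growth = 0.915 / 5.19 × 100 = 17.6301%.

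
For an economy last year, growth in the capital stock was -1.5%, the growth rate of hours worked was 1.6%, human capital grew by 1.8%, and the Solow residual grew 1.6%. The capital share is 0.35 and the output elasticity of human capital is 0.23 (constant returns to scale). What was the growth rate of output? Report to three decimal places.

Labor's share = 1 − 0.35 − 0.23 = 0.42.
The capital stock: 0.35 × (-1.5) = -0.525 pp.
Human capital: 0.23 × 1.8 = 0.414 pp.
Hours worked: 0.42 × 1.6 = 0.672 pp.
Output growth = 1.6 + 0.561 = 2.161%.

Output growth was 2.161%.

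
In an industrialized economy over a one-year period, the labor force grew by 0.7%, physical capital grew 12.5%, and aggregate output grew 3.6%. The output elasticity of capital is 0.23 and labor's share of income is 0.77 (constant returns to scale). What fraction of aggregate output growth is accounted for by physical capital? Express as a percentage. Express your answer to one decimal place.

Physical capital contributed 0.23 × 12.5 = 2.875 pp.
Share of growth = 2.875 / 3.6 × 100 = 79.861%.

79.9%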